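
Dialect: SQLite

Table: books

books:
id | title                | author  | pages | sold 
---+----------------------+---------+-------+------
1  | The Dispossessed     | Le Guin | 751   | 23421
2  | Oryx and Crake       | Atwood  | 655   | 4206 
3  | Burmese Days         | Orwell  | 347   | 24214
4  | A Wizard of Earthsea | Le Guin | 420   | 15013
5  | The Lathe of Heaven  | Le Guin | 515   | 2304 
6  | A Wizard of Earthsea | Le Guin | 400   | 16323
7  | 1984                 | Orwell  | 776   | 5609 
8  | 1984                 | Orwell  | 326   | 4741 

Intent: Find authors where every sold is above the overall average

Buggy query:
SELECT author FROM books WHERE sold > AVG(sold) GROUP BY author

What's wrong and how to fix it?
Bug: WHERE evaluates per row before aggregation, so AVG() is unavailable

Fix: Use a subquery for AVG and a HAVING MIN(...) filter so the condition holds for every row in the group

Corrected query:
SELECT author FROM books GROUP BY author HAVING MIN(sold) > (SELECT AVG(sold) FROM books)

Result:
(no rows)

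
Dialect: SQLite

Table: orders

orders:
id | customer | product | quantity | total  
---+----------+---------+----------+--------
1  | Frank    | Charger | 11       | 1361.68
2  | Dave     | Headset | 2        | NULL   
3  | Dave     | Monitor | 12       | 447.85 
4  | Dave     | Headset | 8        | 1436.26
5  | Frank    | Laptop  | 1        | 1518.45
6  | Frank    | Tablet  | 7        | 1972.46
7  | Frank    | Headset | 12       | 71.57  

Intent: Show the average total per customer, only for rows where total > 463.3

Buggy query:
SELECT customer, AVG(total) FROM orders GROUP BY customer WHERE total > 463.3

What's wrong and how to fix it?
Bug: WHERE cannot follow GROUP BY

Fix: Move the WHERE clause before GROUP BY

Corrected query:
SELECT customer, AVG(total) FROM orders WHERE total > 463.3 GROUP BY customer

Result:
customer | AVG(total)
---------+-----------
Dave     | 1436.26   
Frank    | 1617.53   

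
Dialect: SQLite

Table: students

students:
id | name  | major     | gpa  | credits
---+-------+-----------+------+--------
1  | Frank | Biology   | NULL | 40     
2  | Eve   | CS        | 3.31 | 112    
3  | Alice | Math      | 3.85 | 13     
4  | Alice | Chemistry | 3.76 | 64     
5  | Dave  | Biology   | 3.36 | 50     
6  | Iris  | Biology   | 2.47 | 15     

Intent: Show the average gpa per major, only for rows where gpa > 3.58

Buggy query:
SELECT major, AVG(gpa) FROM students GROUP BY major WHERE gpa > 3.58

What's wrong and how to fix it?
Bug: Row-level WHERE must come before GROUP BY in the clause order

Fix: Place WHERE between FROM and GROUP BY

Corrected query:
SELECT major, AVG(gpa) FROM students WHERE gpa > 3.58 GROUP BY major

Result:
major     | AVG(gpa)
----------+---------
Chemistry | 3.76    
Math      | 3.85    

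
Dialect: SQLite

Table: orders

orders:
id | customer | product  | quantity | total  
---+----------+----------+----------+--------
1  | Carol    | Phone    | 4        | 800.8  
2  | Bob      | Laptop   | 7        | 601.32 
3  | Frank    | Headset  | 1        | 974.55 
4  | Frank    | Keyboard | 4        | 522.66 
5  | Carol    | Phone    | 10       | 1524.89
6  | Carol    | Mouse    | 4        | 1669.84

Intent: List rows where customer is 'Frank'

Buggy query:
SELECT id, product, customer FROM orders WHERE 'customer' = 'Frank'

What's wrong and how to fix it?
Bug: Single quotes denote string literals in SQL; the column name is being compared as a constant string

Fix: Reference the column as customer without single quotes

Corrected query:
SELECT id, product, customer FROM orders WHERE customer = 'Frank'

Result:
id | product  | customer
---+----------+---------
3  | Headset  | Frank   
4  | Keyboard | Frank   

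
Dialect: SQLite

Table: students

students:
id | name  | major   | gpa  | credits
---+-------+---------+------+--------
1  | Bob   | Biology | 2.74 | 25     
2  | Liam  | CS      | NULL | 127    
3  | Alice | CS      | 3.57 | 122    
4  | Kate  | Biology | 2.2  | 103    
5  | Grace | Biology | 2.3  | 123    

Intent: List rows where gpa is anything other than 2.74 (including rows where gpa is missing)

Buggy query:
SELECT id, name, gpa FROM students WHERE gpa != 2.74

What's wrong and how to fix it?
Bug: Inequality against NULL is unknown, not true; rows with NULL are dropped

Fix: Handle NULL separately with IS NULL alongside the inequality

Corrected query:
SELECT id, name, gpa FROM students WHERE gpa != 2.74 OR gpa IS NULL

Result:
id | name  | gpa 
---+-------+-----
2  | Liam  | NULL
3  | Alice | 3.57
4  | Kate  | 2.2 
5  | Grace | 2.3 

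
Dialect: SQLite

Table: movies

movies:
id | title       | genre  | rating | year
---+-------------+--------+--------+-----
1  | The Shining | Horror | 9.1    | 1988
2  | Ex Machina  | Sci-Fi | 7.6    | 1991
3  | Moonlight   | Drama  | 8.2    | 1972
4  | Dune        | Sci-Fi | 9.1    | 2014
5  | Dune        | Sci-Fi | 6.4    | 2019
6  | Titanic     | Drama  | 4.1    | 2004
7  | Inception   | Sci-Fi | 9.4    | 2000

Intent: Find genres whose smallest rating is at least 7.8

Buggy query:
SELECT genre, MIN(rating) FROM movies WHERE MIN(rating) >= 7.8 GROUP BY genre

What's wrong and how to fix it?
Bug: Aggregates like MIN are computed per group after WHERE runs

Fix: Use HAVING for the per-group MIN condition

Corrected query:
SELECT genre, MIN(rating) FROM movies GROUP BY genre HAVING MIN(rating) >= 7.8

Result:
genre  | MIN(rating)
-------+------------
Horror | 9.1        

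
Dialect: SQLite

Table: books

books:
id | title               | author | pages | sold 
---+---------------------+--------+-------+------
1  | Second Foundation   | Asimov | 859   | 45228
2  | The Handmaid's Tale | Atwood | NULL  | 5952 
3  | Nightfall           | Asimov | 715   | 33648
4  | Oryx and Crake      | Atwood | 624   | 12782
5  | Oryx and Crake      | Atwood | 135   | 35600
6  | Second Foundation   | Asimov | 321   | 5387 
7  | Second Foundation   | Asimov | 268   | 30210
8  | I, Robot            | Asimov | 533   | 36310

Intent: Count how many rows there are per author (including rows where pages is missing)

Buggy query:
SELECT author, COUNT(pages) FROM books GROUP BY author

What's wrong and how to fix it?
Bug: COUNT(column) counts non-NULL values only; rows with NULL pages aren't counted

Fix: Replace COUNT(pages) with COUNT(*)

Corrected query:
SELECT author, COUNT(*) FROM books GROUP BY author

Result:
author | COUNT(*)
-------+---------
Asimov | 5       
Atwood | 3       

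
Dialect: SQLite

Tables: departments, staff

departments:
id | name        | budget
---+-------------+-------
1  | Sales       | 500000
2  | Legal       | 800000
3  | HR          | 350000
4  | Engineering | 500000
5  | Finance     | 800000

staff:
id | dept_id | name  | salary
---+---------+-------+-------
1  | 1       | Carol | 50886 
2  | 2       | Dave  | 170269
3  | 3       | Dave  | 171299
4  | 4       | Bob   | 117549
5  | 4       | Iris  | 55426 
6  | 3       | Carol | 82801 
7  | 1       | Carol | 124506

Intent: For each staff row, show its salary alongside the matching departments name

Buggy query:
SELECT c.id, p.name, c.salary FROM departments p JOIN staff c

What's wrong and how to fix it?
Bug: Missing join condition: each staff row is matched to all departments rows instead of just its own

Fix: Specify the join condition linking the foreign key to the parent id

Corrected query:
SELECT c.id, p.name, c.salary FROM departments p JOIN staff c ON c.dept_id = p.id

Result:
id | name        | salary
---+-------------+-------
1  | Sales       | 50886 
2  | Legal       | 170269
3  | HR          | 171299
4  | Engineering | 117549
5  | Engineering | 55426 
6  | HR          | 82801 
7  | Sales       | 124506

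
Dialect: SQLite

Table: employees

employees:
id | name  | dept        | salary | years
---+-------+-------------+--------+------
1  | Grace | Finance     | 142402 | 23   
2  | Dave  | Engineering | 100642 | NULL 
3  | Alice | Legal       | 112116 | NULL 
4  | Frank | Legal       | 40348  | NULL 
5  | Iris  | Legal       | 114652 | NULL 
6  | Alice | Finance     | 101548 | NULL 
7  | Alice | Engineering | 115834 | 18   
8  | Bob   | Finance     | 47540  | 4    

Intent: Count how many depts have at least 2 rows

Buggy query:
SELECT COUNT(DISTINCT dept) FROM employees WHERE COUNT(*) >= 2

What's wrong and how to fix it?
Bug: WHERE filters individual rows, not groups, so a group-level COUNT is invalid there

Fix: Group first with HAVING COUNT(*) >= 2, then COUNT the resulting groups

Corrected query:
SELECT COUNT(*) FROM (SELECT dept FROM employees GROUP BY dept HAVING COUNT(*) >= 2)

Result:
COUNT(*)
--------
3       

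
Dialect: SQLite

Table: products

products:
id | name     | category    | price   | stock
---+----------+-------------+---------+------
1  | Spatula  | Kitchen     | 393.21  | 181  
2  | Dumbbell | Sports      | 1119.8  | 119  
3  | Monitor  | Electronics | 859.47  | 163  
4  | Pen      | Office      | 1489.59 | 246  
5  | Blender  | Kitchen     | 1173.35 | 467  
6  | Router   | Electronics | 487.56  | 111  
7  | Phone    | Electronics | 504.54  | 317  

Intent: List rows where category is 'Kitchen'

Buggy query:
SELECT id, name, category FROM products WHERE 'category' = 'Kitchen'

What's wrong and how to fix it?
Bug: Single quotes denote string literals in SQL; the column name is being compared as a constant string

Fix: Reference the column as category without single quotes

Corrected query:
SELECT id, name, category FROM products WHERE category = 'Kitchen'

Result:
id | name    | category
---+---------+---------
1  | Spatula | Kitchen 
5  | Blender | Kitchen 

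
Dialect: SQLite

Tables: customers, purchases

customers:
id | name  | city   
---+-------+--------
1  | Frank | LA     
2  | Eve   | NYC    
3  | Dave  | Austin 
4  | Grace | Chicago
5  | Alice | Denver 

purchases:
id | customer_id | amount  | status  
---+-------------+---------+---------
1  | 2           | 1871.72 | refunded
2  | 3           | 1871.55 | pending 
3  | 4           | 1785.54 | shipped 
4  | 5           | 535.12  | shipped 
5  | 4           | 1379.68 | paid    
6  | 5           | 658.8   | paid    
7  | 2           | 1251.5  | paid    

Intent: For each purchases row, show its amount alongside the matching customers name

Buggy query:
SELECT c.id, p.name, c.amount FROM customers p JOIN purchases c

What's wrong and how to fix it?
Bug: Missing join condition: each purchases row is matched to all customers rows instead of just its own

Fix: Specify the join condition linking the foreign key to the parent id

Corrected query:
SELECT c.id, p.name, c.amount FROM customers p JOIN purchases c ON c.customer_id = p.id

Result:
id | name  | amount 
---+-------+--------
1  | Eve   | 1871.72
2  | Dave  | 1871.55
3  | Grace | 1785.54
4  | Alice | 535.12 
5  | Grace | 1379.68
6  | Alice | 658.8  
7  | Eve   | 1251.5 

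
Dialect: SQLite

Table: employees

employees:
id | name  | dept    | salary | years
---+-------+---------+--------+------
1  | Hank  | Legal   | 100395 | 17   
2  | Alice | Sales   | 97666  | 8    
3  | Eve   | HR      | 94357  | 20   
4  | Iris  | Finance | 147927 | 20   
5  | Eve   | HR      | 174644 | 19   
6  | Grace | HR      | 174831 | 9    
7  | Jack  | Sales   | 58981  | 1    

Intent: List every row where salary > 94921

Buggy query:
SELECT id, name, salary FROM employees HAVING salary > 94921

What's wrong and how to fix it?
Bug: HAVING filters the output of aggregation, but this query has no GROUP BY and no aggregate functions, so SQLite rejects it (HAVING clause on a non-aggregate query); the condition here is per row

Fix: Replace HAVING with WHERE since the condition applies to individual rows

Corrected query:
SELECT id, name, salary FROM employees WHERE salary > 94921

Result:
id | name  | salary
---+-------+-------
1  | Hank  | 100395
2  | Alice | 97666 
4  | Iris  | 147927
5  | Eve   | 174644
6  | Grace | 174831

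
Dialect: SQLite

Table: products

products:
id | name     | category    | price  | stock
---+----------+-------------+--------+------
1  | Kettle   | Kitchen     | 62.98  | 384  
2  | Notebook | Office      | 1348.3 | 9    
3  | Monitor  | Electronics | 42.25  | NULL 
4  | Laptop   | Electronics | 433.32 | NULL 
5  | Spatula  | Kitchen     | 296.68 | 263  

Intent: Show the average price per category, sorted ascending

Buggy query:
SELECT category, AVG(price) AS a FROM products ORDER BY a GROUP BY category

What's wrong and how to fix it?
Bug: ORDER BY appears before GROUP BY; SQL clause order requires GROUP BY first

Fix: Reorder: SELECT … FROM … GROUP BY … ORDER BY …

Corrected query:
SELECT category, AVG(price) AS a FROM products GROUP BY category ORDER BY a

Result:
category    | a      
------------+--------
Kitchen     | 179.83 
Electronics | 237.785
Office      | 1348.3 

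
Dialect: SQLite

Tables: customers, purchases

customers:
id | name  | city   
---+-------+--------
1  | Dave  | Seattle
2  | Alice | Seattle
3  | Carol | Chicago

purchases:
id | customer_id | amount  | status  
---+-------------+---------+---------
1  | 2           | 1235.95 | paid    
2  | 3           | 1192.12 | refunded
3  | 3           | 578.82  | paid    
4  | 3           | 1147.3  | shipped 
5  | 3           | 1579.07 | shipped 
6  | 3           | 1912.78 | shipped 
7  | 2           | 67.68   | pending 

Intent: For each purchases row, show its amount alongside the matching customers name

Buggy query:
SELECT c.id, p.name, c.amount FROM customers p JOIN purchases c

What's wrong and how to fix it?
Bug: JOIN with no ON clause produces a cartesian product; every purchases row pairs with every customers row

Fix: Specify the join condition linking the foreign key to the parent id

Corrected query:
SELECT c.id, p.name, c.amount FROM customers p JOIN purchases c ON c.customer_id = p.id

Result:
id | name  | amount 
---+-------+--------
1  | Alice | 1235.95
2  | Carol | 1192.12
3  | Carol | 578.82 
4  | Carol | 1147.3 
5  | Carol | 1579.07
6  | Carol | 1912.78
7  | Alice | 67.68  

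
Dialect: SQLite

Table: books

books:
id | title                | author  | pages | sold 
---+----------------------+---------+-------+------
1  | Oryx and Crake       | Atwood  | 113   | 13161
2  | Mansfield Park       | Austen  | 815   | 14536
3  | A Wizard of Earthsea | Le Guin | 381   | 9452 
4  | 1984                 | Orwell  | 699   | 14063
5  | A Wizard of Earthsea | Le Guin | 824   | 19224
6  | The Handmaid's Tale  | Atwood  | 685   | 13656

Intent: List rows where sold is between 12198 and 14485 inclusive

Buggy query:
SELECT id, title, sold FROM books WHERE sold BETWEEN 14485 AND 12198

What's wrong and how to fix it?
Bug: The bounds are reversed; BETWEEN a AND b requires a <= b to match anything

Fix: Swap the bounds so the smaller value comes first

Corrected query:
SELECT id, title, sold FROM books WHERE sold BETWEEN 12198 AND 14485

Result:
id | title               | sold 
---+---------------------+------
1  | Oryx and Crake      | 13161
4  | 1984                | 14063
6  | The Handmaid's Tale | 13656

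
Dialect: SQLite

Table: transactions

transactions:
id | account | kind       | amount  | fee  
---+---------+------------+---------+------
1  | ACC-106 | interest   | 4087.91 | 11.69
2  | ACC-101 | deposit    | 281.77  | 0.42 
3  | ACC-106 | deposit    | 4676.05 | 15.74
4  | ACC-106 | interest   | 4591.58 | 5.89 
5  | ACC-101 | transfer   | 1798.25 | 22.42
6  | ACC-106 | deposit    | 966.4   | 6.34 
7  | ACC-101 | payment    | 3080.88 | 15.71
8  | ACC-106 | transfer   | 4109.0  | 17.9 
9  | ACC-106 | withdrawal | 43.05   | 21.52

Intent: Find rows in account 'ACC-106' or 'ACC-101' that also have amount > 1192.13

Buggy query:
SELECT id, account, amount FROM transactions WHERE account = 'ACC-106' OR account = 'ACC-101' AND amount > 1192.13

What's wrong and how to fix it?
Bug: AND binds tighter than OR, so this parses as account = 'ACC-106' OR (account = 'ACC-101' AND amount > 1192.13)

Fix: Add parentheses around the OR so the AND applies to both alternatives

Corrected query:
SELECT id, account, amount FROM transactions WHERE (account = 'ACC-106' OR account = 'ACC-101') AND amount > 1192.13

Result:
id | account | amount 
---+---------+--------
1  | ACC-106 | 4087.91
3  | ACC-106 | 4676.05
4  | ACC-106 | 4591.58
5  | ACC-101 | 1798.25
7  | ACC-101 | 3080.88
8  | ACC-106 | 4109   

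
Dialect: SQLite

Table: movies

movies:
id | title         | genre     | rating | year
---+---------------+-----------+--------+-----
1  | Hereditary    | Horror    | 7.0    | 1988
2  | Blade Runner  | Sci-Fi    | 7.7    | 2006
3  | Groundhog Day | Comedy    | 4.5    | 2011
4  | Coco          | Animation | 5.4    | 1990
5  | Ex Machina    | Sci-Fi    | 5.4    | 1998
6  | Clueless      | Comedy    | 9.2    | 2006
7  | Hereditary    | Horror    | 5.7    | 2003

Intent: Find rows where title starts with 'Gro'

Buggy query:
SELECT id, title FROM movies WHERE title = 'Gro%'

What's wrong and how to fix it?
Bug: '=' compares the literal string including the % character; pattern matching needs LIKE

Fix: Replace '=' with LIKE so 'Gro%' is treated as a pattern

Corrected query:
SELECT id, title FROM movies WHERE title LIKE 'Gro%'

Result:
id | title        
---+--------------
3  | Groundhog Day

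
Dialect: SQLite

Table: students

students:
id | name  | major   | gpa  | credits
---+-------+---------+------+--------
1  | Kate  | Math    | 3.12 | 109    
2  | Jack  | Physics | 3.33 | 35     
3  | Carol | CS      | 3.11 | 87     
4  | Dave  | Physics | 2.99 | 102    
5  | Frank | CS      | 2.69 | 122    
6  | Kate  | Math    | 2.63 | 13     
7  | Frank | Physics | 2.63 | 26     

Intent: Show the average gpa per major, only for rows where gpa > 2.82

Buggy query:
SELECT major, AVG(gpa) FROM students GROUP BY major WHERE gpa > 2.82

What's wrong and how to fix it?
Bug: WHERE cannot follow GROUP BY

Fix: Move the WHERE clause before GROUP BY

Corrected query:
SELECT major, AVG(gpa) FROM students WHERE gpa > 2.82 GROUP BY major

Result:
major   | AVG(gpa)
--------+---------
CS      | 3.11    
Math    | 3.12    
Physics | 3.16    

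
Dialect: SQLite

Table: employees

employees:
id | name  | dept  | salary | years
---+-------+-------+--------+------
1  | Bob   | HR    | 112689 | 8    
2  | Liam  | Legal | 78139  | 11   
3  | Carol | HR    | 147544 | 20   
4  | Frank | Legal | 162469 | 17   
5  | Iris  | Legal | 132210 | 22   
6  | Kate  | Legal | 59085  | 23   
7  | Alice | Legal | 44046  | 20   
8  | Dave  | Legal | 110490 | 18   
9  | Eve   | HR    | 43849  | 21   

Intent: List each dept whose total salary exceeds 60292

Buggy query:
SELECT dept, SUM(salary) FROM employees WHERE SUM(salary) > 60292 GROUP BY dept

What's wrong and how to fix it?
Bug: SUM(salary) is an aggregate, but WHERE filters rows before aggregation

Fix: Use HAVING (which filters groups after aggregation) instead of WHERE

Corrected query:
SELECT dept, SUM(salary) FROM employees GROUP BY dept HAVING SUM(salary) > 60292

Result:
dept  | SUM(salary)
------+------------
HR    | 304082     
Legal | 586439     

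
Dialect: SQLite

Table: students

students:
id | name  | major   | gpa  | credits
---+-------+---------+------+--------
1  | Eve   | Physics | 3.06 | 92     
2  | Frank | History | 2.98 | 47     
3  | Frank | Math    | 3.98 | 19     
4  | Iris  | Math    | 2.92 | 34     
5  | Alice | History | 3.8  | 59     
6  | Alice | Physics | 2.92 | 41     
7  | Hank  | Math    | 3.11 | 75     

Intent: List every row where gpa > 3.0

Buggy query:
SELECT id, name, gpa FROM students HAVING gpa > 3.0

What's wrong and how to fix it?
Bug: HAVING filters the output of aggregation, but this query has no GROUP BY and no aggregate functions, so SQLite rejects it (HAVING clause on a non-aggregate query); the condition here is per row

Fix: Use WHERE for row-level filtering

Corrected query:
SELECT id, name, gpa FROM students WHERE gpa > 3.0

Result:
id | name  | gpa 
---+-------+-----
1  | Eve   | 3.06
3  | Frank | 3.98
5  | Alice | 3.8 
7  | Hank  | 3.11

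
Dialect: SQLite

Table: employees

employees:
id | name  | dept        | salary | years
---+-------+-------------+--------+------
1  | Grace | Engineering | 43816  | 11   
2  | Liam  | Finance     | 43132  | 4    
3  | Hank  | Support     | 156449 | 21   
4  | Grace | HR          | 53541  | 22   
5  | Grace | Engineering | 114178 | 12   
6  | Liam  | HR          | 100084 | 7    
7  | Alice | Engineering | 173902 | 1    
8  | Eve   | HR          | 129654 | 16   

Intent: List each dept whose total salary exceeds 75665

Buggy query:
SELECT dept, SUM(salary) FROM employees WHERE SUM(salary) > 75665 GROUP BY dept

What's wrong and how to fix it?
Bug: SUM(salary) is an aggregate, but WHERE filters rows before aggregation

Fix: Use HAVING (which filters groups after aggregation) instead of WHERE

Corrected query:
SELECT dept, SUM(salary) FROM employees GROUP BY dept HAVING SUM(salary) > 75665

Result:
dept        | SUM(salary)
------------+------------
Engineering | 331896     
HR          | 283279     
Support     | 156449     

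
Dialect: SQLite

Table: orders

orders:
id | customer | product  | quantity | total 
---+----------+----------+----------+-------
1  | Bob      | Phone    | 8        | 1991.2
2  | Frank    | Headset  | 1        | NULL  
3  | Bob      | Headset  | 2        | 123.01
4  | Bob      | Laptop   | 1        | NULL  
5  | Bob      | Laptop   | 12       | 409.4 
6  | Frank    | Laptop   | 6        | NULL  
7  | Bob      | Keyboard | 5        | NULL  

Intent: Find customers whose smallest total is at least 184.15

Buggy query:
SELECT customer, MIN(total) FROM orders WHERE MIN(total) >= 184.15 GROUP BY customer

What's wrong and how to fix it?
Bug: MIN() in WHERE is a misuse of aggregate

Fix: Replace WHERE with HAVING after the GROUP BY

Corrected query:
SELECT customer, MIN(total) FROM orders GROUP BY customer HAVING MIN(total) >= 184.15

Result:
(no rows)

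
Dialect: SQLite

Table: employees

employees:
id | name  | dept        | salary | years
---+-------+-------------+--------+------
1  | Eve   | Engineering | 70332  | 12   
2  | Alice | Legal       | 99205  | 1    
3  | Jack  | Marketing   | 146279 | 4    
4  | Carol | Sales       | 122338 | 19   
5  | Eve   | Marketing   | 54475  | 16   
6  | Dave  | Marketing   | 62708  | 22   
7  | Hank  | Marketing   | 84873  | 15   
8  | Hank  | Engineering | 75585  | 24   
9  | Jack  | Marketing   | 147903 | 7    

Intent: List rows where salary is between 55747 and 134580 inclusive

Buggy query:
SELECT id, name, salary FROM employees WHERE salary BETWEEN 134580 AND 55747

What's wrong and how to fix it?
Bug: The bounds are reversed; BETWEEN a AND b requires a <= b to match anything

Fix: Swap the bounds so the smaller value comes first

Corrected query:
SELECT id, name, salary FROM employees WHERE salary BETWEEN 55747 AND 134580

Result:
id | name  | salary
---+-------+-------
1  | Eve   | 70332 
2  | Alice | 99205 
4  | Carol | 122338
6  | Dave  | 62708 
7  | Hank  | 84873 
8  | Hank  | 75585 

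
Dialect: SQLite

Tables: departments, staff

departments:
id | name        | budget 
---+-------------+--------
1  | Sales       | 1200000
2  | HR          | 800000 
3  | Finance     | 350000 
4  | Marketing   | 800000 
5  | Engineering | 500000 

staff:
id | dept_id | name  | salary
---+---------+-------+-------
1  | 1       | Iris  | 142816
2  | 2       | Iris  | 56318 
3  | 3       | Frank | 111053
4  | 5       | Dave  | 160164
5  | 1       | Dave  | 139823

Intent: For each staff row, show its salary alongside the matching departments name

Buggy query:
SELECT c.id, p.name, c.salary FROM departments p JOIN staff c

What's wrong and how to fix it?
Bug: JOIN with no ON clause produces a cartesian product; every staff row pairs with every departments row

Fix: Specify the join condition linking the foreign key to the parent id

Corrected query:
SELECT c.id, p.name, c.salary FROM departments p JOIN staff c ON c.dept_id = p.id

Result:
id | name        | salary
---+-------------+-------
1  | Sales       | 142816
2  | HR          | 56318 
3  | Finance     | 111053
4  | Engineering | 160164
5  | Sales       | 139823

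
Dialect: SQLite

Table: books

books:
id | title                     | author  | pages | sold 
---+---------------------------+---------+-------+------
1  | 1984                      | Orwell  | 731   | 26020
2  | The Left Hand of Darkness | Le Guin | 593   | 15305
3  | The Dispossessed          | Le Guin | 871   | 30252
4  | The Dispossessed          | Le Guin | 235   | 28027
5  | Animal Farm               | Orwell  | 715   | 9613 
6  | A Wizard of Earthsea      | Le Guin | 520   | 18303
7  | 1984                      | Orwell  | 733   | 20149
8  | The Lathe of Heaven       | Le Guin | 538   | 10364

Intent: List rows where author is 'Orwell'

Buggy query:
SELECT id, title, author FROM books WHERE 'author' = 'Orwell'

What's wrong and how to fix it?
Bug: Single quotes denote string literals in SQL; the column name is being compared as a constant string

Fix: Remove the quotes around the column name (or use double quotes for an identifier)

Corrected query:
SELECT id, title, author FROM books WHERE author = 'Orwell'

Result:
id | title       | author
---+-------------+-------
1  | 1984        | Orwell
5  | Animal Farm | Orwell
7  | 1984        | Orwell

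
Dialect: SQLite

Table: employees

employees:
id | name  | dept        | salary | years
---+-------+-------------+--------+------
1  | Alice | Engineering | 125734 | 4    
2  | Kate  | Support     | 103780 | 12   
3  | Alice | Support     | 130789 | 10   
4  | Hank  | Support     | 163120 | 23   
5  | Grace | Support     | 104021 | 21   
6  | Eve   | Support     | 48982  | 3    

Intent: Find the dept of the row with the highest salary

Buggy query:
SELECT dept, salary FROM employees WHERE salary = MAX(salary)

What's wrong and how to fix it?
Bug: WHERE is evaluated per row; an aggregate over the whole table isn't defined there

Fix: Wrap MAX in a scalar subquery so WHERE compares against a single value

Corrected query:
SELECT dept, salary FROM employees WHERE salary = (SELECT MAX(salary) FROM employees)

Result:
dept    | salary
--------+-------
Support | 163120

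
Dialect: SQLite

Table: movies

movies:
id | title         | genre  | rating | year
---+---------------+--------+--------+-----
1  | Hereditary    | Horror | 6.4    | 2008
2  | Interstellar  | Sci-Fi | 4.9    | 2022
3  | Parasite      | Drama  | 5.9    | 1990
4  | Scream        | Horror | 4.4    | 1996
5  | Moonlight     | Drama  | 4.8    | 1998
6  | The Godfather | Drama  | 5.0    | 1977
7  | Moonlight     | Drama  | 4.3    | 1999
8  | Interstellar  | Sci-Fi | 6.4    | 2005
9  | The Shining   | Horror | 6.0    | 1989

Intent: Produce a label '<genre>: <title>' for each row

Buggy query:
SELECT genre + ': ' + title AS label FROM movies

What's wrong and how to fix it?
Bug: '+' is numeric addition; on text columns SQLite converts them to 0 instead of concatenating

Fix: Replace + with || to concatenate text

Corrected query:
SELECT genre || ': ' || title AS label FROM movies

Result:
label               
--------------------
Horror: Hereditary  
Sci-Fi: Interstellar
Drama: Parasite     
Horror: Scream      
Drama: Moonlight    
Drama: The Godfather
Drama: Moonlight    
Sci-Fi: Interstellar
Horror: The Shining 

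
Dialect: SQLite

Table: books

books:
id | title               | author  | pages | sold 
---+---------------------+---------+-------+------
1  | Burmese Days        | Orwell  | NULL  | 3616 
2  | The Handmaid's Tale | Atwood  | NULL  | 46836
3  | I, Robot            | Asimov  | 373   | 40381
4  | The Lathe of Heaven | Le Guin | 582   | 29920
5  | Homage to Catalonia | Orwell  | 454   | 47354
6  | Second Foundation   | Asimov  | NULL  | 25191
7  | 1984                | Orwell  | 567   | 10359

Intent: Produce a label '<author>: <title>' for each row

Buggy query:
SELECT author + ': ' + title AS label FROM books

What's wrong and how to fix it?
Bug: '+' is numeric addition; on text columns SQLite converts them to 0 instead of concatenating

Fix: Replace + with || to concatenate text

Corrected query:
SELECT author || ': ' || title AS label FROM books

Result:
label                       
----------------------------
Orwell: Burmese Days        
Atwood: The Handmaid's Tale 
Asimov: I, Robot            
Le Guin: The Lathe of Heaven
Orwell: Homage to Catalonia 
Asimov: Second Foundation   
Orwell: 1984                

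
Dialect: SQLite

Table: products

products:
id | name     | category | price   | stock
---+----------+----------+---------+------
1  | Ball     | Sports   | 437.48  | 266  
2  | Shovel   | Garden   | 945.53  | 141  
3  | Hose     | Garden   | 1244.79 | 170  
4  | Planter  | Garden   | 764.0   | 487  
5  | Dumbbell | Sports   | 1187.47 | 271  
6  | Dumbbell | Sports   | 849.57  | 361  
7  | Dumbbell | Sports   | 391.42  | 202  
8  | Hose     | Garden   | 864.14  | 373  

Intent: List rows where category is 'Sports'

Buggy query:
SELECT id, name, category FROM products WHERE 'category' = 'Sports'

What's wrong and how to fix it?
Bug: Single quotes denote string literals in SQL; the column name is being compared as a constant string

Fix: Remove the quotes around the column name (or use double quotes for an identifier)

Corrected query:
SELECT id, name, category FROM products WHERE category = 'Sports'

Result:
id | name     | category
---+----------+---------
1  | Ball     | Sports  
5  | Dumbbell | Sports  
6  | Dumbbell | Sports  
7  | Dumbbell | Sports  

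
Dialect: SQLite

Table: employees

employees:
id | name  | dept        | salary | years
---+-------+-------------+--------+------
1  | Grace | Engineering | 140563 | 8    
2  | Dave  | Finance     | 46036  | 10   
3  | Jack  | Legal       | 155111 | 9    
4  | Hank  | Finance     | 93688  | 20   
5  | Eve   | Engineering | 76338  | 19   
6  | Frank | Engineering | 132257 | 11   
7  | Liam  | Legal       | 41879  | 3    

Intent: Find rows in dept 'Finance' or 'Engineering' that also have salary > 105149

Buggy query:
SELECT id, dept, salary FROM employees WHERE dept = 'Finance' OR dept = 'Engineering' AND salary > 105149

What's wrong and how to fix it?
Bug: Without parentheses, AND is evaluated before OR, so the salary filter only applies to the 'Engineering' branch

Fix: Group the OR with parentheses (or use IN), then AND the threshold

Corrected query:
SELECT id, dept, salary FROM employees WHERE (dept = 'Finance' OR dept = 'Engineering') AND salary > 105149

Result:
id | dept        | salary
---+-------------+-------
1  | Engineering | 140563
6  | Engineering | 132257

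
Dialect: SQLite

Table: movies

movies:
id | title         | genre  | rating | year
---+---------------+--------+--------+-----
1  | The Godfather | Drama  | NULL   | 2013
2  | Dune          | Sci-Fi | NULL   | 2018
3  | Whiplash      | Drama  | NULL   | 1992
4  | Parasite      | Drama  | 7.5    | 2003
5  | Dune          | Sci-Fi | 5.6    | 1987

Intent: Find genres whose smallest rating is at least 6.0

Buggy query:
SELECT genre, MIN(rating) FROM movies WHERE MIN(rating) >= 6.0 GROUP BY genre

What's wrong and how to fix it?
Bug: MIN() in WHERE is a misuse of aggregate

Fix: Use HAVING for the per-group MIN condition

Corrected query:
SELECT genre, MIN(rating) FROM movies GROUP BY genre HAVING MIN(rating) >= 6.0

Result:
genre | MIN(rating)
------+------------
Drama | 7.5        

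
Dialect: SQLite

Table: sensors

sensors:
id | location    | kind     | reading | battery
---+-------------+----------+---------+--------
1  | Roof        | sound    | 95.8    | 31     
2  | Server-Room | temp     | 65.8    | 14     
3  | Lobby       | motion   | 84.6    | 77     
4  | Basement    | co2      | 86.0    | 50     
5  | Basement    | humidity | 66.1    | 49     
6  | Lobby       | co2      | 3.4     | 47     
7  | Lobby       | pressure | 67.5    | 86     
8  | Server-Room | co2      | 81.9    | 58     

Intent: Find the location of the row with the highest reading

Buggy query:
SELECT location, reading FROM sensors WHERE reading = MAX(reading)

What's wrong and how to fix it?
Bug: MAX(reading) is an aggregate and cannot be used directly in WHERE

Fix: Use a subquery: WHERE reading = (SELECT MAX(reading) FROM sensors)

Corrected query:
SELECT location, reading FROM sensors WHERE reading = (SELECT MAX(reading) FROM sensors)

Result:
location | reading
---------+--------
Roof     | 95.8   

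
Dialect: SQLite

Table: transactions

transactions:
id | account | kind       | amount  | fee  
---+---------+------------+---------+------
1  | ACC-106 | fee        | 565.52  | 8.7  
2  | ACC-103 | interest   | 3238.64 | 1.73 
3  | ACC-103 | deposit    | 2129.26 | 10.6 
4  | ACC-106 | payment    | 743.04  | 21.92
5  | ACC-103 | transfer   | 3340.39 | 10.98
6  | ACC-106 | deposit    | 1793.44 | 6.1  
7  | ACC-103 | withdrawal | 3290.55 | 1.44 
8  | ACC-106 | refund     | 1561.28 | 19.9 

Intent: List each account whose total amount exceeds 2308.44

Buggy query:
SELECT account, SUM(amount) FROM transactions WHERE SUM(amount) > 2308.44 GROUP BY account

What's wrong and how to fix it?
Bug: SUM(amount) is an aggregate, but WHERE filters rows before aggregation

Fix: Move the aggregate condition to a HAVING clause

Corrected query:
SELECT account, SUM(amount) FROM transactions GROUP BY account HAVING SUM(amount) > 2308.44

Result:
account | SUM(amount)
--------+------------
ACC-103 | 11998.84   
ACC-106 | 4663.28    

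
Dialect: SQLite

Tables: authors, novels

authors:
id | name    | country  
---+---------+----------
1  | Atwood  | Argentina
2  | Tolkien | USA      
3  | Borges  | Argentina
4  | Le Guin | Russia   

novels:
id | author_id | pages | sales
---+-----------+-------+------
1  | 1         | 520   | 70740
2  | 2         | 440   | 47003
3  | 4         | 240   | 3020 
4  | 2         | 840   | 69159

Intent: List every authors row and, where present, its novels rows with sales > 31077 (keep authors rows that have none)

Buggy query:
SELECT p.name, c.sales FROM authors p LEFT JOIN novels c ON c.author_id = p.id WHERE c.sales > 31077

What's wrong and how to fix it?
Bug: A WHERE condition on the right-hand table after LEFT JOIN drops unmatched parents

Fix: Move the right-table condition into the ON clause so unmatched parents are kept

Corrected query:
SELECT p.name, c.sales FROM authors p LEFT JOIN novels c ON c.author_id = p.id AND c.sales > 31077

Result:
name    | sales
--------+------
Atwood  | 70740
Tolkien | 47003
Tolkien | 69159
Borges  | NULL 
Le Guin | NULL 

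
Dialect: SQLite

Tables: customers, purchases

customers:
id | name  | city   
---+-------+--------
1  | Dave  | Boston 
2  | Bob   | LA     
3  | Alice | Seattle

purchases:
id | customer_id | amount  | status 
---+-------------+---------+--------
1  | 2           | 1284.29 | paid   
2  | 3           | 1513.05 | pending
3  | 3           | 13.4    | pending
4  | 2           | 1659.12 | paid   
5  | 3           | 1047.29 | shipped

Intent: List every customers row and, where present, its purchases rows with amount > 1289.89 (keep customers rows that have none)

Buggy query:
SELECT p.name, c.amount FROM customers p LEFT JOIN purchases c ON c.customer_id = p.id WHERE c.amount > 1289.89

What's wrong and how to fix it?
Bug: Filtering c.amount in WHERE discards the NULL rows produced by LEFT JOIN, turning it into an inner join

Fix: Put 'c.amount > 1289.89' in the JOIN's ON clause instead of WHERE

Corrected query:
SELECT p.name, c.amount FROM customers p LEFT JOIN purchases c ON c.customer_id = p.id AND c.amount > 1289.89

Result:
name  | amount 
------+--------
Dave  | NULL   
Bob   | 1659.12
Alice | 1513.05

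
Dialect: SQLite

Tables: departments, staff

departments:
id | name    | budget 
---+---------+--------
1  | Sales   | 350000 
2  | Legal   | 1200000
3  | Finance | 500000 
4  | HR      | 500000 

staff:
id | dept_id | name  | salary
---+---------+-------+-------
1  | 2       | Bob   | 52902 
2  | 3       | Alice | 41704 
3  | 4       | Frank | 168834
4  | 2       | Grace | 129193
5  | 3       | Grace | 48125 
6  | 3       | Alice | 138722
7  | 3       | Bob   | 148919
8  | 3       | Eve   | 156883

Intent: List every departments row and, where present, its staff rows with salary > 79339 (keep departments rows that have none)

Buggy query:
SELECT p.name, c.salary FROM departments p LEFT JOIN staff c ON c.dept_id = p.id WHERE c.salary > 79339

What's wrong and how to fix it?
Bug: Filtering c.salary in WHERE discards the NULL rows produced by LEFT JOIN, turning it into an inner join

Fix: Move the right-table condition into the ON clause so unmatched parents are kept

Corrected query:
SELECT p.name, c.salary FROM departments p LEFT JOIN staff c ON c.dept_id = p.id AND c.salary > 79339

Result:
name    | salary
--------+-------
Sales   | NULL  
Legal   | 129193
Finance | 138722
Finance | 148919
Finance | 156883
HR      | 168834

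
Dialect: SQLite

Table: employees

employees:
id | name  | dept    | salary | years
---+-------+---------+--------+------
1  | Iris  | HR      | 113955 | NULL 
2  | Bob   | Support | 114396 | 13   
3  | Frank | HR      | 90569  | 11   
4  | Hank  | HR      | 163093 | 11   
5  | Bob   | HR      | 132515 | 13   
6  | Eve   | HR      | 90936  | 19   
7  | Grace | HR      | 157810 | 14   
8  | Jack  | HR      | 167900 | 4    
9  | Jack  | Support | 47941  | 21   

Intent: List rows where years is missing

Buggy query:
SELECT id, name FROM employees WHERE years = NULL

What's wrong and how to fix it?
Bug: Comparing to NULL with '=' never matches; NULL = NULL is unknown, not true

Fix: Replace '= NULL' with 'IS NULL'

Corrected query:
SELECT id, name FROM employees WHERE years IS NULL

Result:
id | name
---+-----
1  | Iris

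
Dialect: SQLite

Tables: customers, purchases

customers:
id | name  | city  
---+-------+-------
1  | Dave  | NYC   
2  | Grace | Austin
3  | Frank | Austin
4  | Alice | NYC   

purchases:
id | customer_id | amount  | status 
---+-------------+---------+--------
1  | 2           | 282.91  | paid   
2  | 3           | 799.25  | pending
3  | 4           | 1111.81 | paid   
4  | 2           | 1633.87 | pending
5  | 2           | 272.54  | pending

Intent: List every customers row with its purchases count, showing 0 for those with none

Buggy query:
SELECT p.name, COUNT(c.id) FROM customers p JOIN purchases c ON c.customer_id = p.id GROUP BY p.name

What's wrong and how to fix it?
Bug: An inner join excludes parents with zero children

Fix: Switch to LEFT JOIN to retain unmatched parent rows

Corrected query:
SELECT p.name, COUNT(c.id) FROM customers p LEFT JOIN purchases c ON c.customer_id = p.id GROUP BY p.name

Result:
name  | COUNT(c.id)
------+------------
Alice | 1          
Dave  | 0          
Frank | 1          
Grace | 3          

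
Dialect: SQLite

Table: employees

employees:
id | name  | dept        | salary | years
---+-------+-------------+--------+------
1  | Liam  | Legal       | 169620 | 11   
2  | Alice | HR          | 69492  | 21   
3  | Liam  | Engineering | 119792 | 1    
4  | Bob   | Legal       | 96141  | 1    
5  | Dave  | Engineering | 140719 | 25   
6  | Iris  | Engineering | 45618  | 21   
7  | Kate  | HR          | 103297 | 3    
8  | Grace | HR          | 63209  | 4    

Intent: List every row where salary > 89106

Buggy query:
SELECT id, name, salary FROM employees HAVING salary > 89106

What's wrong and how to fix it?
Bug: HAVING filters the output of aggregation, but this query has no GROUP BY and no aggregate functions, so SQLite rejects it (HAVING clause on a non-aggregate query); the condition here is per row

Fix: Replace HAVING with WHERE since the condition applies to individual rows

Corrected query:
SELECT id, name, salary FROM employees WHERE salary > 89106

Result:
id | name | salary
---+------+-------
1  | Liam | 169620
3  | Liam | 119792
4  | Bob  | 96141 
5  | Dave | 140719
7  | Kate | 103297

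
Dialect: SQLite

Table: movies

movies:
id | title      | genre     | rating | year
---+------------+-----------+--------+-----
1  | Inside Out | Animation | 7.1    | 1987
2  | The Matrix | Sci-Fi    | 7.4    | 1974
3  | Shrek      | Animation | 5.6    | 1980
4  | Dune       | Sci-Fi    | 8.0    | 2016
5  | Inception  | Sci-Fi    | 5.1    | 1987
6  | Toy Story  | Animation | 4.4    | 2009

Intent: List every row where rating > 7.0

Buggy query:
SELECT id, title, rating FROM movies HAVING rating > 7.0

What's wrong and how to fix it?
Bug: HAVING filters the output of aggregation, but this query has no GROUP BY and no aggregate functions, so SQLite rejects it (HAVING clause on a non-aggregate query); the condition here is per row

Fix: Replace HAVING with WHERE since the condition applies to individual rows

Corrected query:
SELECT id, title, rating FROM movies WHERE rating > 7.0

Result:
id | title      | rating
---+------------+-------
1  | Inside Out | 7.1   
2  | The Matrix | 7.4   
4  | Dune       | 8     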